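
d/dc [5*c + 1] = 5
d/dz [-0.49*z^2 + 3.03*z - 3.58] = 3.03 - 0.98*z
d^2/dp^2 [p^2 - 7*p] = 2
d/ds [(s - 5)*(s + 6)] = 2*s + 1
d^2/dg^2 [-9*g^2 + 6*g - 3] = -18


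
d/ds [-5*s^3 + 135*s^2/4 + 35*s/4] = -15*s^2 + 135*s/2 + 35/4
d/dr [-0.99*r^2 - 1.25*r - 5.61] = -1.98*r - 1.25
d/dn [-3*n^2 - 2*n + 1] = -6*n - 2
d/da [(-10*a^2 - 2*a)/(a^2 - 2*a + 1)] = 2*(11*a + 1)/(a^3 - 3*a^2 + 3*a - 1)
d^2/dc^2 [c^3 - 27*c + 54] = 6*c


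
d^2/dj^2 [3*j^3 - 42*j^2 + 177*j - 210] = 18*j - 84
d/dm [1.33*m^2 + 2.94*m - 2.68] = 2.66*m + 2.94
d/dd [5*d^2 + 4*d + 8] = 10*d + 4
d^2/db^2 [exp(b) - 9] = exp(b)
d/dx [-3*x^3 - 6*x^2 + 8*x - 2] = -9*x^2 - 12*x + 8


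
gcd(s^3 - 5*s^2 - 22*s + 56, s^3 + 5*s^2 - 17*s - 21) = 1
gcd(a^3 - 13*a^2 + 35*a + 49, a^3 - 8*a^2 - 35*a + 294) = a^2 - 14*a + 49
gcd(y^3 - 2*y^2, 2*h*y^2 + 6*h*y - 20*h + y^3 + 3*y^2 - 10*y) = y - 2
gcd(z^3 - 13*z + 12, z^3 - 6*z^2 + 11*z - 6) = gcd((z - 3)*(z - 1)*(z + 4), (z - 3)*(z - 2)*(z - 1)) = z^2 - 4*z + 3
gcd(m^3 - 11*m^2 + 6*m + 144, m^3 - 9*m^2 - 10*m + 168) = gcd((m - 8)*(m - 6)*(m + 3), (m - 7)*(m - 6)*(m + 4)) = m - 6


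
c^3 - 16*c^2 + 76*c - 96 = (c - 8)*(c - 6)*(c - 2)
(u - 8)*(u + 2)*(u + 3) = u^3 - 3*u^2 - 34*u - 48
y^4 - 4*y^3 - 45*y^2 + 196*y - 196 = (y - 7)*(y - 2)^2*(y + 7)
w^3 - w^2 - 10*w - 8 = (w - 4)*(w + 1)*(w + 2)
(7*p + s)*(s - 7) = 7*p*s - 49*p + s^2 - 7*s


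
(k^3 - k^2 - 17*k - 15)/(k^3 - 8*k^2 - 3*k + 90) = (k + 1)/(k - 6)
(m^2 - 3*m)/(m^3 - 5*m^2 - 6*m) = (3 - m)/(-m^2 + 5*m + 6)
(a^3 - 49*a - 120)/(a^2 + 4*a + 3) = (a^2 - 3*a - 40)/(a + 1)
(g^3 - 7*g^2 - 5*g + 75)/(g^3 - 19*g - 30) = (g - 5)/(g + 2)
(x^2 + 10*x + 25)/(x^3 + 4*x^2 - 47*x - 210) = (x + 5)/(x^2 - x - 42)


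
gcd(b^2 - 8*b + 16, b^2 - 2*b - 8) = b - 4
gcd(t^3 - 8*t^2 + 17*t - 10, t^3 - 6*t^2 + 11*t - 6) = t^2 - 3*t + 2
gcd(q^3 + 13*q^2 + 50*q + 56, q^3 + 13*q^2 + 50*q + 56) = q^3 + 13*q^2 + 50*q + 56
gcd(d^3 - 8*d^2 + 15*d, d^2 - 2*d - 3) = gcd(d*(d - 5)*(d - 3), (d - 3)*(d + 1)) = d - 3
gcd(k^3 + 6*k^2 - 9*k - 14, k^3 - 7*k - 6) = k + 1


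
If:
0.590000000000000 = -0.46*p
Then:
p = -1.28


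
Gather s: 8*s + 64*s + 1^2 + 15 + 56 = 72*s + 72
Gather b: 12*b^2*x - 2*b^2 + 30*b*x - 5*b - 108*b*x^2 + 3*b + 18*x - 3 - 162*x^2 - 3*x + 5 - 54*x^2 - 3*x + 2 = b^2*(12*x - 2) + b*(-108*x^2 + 30*x - 2) - 216*x^2 + 12*x + 4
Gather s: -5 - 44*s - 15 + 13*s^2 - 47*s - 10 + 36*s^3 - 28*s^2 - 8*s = 36*s^3 - 15*s^2 - 99*s - 30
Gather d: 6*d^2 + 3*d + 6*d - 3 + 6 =6*d^2 + 9*d + 3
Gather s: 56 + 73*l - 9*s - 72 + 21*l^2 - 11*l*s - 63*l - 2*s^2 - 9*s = 21*l^2 + 10*l - 2*s^2 + s*(-11*l - 18) - 16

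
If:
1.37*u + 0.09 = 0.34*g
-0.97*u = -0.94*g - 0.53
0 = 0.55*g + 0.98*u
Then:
No Solution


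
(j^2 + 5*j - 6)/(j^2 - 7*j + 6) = (j + 6)/(j - 6)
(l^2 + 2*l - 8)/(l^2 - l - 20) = (l - 2)/(l - 5)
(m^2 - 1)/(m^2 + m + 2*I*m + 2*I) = (m - 1)/(m + 2*I)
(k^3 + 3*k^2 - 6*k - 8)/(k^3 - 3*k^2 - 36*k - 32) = (k - 2)/(k - 8)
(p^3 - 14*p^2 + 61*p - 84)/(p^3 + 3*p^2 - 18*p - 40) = (p^2 - 10*p + 21)/(p^2 + 7*p + 10)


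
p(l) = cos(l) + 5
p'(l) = -sin(l)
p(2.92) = 4.02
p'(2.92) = -0.22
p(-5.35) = 5.60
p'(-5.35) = -0.80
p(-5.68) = 5.82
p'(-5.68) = -0.57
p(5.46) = 5.68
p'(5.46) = 0.73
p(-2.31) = 4.33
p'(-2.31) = 0.74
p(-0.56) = 5.85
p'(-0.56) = 0.53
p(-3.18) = 4.00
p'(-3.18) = -0.04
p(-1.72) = 4.85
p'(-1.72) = 0.99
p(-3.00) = 4.01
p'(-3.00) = 0.14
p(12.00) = 5.84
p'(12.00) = 0.54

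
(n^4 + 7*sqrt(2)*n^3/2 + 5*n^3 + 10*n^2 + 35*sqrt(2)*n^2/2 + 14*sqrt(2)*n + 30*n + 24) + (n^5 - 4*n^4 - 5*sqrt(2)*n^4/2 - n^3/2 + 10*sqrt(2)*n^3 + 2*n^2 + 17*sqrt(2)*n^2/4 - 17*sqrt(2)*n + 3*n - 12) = n^5 - 5*sqrt(2)*n^4/2 - 3*n^4 + 9*n^3/2 + 27*sqrt(2)*n^3/2 + 12*n^2 + 87*sqrt(2)*n^2/4 - 3*sqrt(2)*n + 33*n + 12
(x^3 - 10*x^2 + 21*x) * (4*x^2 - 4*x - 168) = 4*x^5 - 44*x^4 - 44*x^3 + 1596*x^2 - 3528*x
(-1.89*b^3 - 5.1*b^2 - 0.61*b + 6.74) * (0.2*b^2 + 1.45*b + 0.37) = -0.378*b^5 - 3.7605*b^4 - 8.2163*b^3 - 1.4235*b^2 + 9.5473*b + 2.4938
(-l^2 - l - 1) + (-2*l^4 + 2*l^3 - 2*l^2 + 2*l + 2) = -2*l^4 + 2*l^3 - 3*l^2 + l + 1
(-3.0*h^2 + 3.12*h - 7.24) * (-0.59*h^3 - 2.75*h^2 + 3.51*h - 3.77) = 1.77*h^5 + 6.4092*h^4 - 14.8384*h^3 + 42.1712*h^2 - 37.1748*h + 27.2948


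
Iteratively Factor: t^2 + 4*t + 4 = (t + 2)*(t + 2)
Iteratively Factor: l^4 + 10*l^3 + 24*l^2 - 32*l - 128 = (l + 4)*(l^3 + 6*l^2 - 32) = (l + 4)^2*(l^2 + 2*l - 8) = (l - 2)*(l + 4)^2*(l + 4)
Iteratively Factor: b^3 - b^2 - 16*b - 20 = (b - 5)*(b^2 + 4*b + 4) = (b - 5)*(b + 2)*(b + 2)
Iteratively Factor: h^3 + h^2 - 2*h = (h + 2)*(h^2 - h) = h*(h + 2)*(h - 1)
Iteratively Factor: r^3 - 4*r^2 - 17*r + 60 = (r - 5)*(r^2 + r - 12) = (r - 5)*(r + 4)*(r - 3)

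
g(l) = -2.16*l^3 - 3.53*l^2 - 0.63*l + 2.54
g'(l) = -6.48*l^2 - 7.06*l - 0.63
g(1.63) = -17.22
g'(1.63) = -29.35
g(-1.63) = 3.54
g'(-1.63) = -6.34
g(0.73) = -0.64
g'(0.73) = -9.24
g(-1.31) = 2.16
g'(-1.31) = -2.50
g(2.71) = -68.08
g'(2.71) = -67.35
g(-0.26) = 2.50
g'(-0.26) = 0.77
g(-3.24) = 40.99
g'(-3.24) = -45.78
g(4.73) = -308.00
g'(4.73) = -179.00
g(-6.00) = 345.80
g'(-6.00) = -191.55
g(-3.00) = 30.98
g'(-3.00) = -37.77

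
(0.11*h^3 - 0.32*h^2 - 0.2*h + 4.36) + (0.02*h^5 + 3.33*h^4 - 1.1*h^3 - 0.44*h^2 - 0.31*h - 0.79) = 0.02*h^5 + 3.33*h^4 - 0.99*h^3 - 0.76*h^2 - 0.51*h + 3.57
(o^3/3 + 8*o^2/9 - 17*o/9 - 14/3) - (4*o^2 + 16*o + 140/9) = o^3/3 - 28*o^2/9 - 161*o/9 - 182/9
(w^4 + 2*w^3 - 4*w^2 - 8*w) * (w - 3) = w^5 - w^4 - 10*w^3 + 4*w^2 + 24*w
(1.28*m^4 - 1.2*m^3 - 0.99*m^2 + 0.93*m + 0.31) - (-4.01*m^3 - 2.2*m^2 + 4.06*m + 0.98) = 1.28*m^4 + 2.81*m^3 + 1.21*m^2 - 3.13*m - 0.67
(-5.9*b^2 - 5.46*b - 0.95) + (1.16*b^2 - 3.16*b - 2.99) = -4.74*b^2 - 8.62*b - 3.94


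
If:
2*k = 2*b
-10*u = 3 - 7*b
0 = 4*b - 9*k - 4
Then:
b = -4/5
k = -4/5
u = -43/50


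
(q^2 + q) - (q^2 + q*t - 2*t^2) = -q*t + q + 2*t^2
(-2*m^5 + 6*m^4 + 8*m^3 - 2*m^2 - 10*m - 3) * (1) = -2*m^5 + 6*m^4 + 8*m^3 - 2*m^2 - 10*m - 3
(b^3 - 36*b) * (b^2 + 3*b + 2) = b^5 + 3*b^4 - 34*b^3 - 108*b^2 - 72*b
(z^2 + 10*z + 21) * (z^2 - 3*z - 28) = z^4 + 7*z^3 - 37*z^2 - 343*z - 588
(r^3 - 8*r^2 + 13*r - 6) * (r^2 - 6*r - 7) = r^5 - 14*r^4 + 54*r^3 - 28*r^2 - 55*r + 42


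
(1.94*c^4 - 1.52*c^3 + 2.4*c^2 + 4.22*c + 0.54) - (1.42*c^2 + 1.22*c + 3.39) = 1.94*c^4 - 1.52*c^3 + 0.98*c^2 + 3.0*c - 2.85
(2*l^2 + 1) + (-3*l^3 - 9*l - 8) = -3*l^3 + 2*l^2 - 9*l - 7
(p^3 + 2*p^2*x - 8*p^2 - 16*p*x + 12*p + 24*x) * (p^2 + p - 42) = p^5 + 2*p^4*x - 7*p^4 - 14*p^3*x - 38*p^3 - 76*p^2*x + 348*p^2 + 696*p*x - 504*p - 1008*x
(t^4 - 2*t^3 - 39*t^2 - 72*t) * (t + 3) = t^5 + t^4 - 45*t^3 - 189*t^2 - 216*t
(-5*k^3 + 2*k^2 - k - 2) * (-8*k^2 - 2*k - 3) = 40*k^5 - 6*k^4 + 19*k^3 + 12*k^2 + 7*k + 6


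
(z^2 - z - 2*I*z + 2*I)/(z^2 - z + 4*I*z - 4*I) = (z - 2*I)/(z + 4*I)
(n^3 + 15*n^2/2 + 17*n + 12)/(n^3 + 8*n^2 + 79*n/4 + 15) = 2*(n + 2)/(2*n + 5)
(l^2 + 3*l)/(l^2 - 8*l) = (l + 3)/(l - 8)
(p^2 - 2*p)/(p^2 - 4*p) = (p - 2)/(p - 4)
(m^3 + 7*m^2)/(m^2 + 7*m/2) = 2*m*(m + 7)/(2*m + 7)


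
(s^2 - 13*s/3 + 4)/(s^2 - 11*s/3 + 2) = (3*s - 4)/(3*s - 2)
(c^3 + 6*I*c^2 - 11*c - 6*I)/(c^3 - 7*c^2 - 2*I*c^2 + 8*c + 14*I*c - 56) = (c^2 + 4*I*c - 3)/(c^2 - c*(7 + 4*I) + 28*I)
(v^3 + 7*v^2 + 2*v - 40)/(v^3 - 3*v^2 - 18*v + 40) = (v + 5)/(v - 5)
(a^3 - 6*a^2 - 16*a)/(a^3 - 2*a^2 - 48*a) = (a + 2)/(a + 6)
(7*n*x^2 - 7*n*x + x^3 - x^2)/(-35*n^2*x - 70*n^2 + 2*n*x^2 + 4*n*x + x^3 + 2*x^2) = x*(x - 1)/(-5*n*x - 10*n + x^2 + 2*x)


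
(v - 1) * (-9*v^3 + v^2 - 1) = -9*v^4 + 10*v^3 - v^2 - v + 1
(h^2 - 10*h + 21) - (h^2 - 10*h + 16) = 5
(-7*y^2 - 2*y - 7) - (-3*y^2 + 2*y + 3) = -4*y^2 - 4*y - 10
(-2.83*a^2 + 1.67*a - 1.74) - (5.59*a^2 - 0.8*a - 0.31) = -8.42*a^2 + 2.47*a - 1.43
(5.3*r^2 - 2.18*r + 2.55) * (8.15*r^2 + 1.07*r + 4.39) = 43.195*r^4 - 12.096*r^3 + 41.7169*r^2 - 6.8417*r + 11.1945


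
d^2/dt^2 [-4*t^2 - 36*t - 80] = -8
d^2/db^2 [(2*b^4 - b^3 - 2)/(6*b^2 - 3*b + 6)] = 2*(8*b^6 - 12*b^5 + 30*b^4 - 29*b^3 + 30*b^2 + 6)/(3*(8*b^6 - 12*b^5 + 30*b^4 - 25*b^3 + 30*b^2 - 12*b + 8))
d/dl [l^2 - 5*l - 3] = 2*l - 5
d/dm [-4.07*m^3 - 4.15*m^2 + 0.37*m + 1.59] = -12.21*m^2 - 8.3*m + 0.37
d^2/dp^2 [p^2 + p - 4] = 2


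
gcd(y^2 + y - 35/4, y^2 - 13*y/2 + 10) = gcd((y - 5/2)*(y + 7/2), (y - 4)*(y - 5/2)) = y - 5/2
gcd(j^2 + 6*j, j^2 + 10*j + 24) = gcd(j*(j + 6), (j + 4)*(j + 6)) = j + 6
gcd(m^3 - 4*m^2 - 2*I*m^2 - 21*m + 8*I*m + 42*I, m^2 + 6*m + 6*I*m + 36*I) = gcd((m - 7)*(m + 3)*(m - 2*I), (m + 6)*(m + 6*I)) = 1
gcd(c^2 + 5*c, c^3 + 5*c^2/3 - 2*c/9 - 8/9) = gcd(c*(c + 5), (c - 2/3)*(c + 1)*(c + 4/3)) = 1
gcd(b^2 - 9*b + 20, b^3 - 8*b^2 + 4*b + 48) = b - 4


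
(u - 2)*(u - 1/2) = u^2 - 5*u/2 + 1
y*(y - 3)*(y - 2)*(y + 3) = y^4 - 2*y^3 - 9*y^2 + 18*y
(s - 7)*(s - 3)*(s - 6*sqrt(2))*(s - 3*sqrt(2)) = s^4 - 9*sqrt(2)*s^3 - 10*s^3 + 57*s^2 + 90*sqrt(2)*s^2 - 360*s - 189*sqrt(2)*s + 756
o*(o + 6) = o^2 + 6*o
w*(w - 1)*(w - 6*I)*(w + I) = w^4 - w^3 - 5*I*w^3 + 6*w^2 + 5*I*w^2 - 6*w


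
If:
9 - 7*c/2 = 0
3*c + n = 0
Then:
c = 18/7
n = -54/7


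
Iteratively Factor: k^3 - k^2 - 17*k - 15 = (k - 5)*(k^2 + 4*k + 3) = (k - 5)*(k + 3)*(k + 1)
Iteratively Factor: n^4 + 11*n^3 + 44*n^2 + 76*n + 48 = (n + 2)*(n^3 + 9*n^2 + 26*n + 24) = (n + 2)^2*(n^2 + 7*n + 12) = (n + 2)^2*(n + 3)*(n + 4)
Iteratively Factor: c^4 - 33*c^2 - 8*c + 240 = (c + 4)*(c^3 - 4*c^2 - 17*c + 60) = (c + 4)^2*(c^2 - 8*c + 15) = (c - 3)*(c + 4)^2*(c - 5)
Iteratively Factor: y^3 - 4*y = (y)*(y^2 - 4) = y*(y + 2)*(y - 2)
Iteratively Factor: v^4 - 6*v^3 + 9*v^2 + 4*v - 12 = (v + 1)*(v^3 - 7*v^2 + 16*v - 12) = (v - 2)*(v + 1)*(v^2 - 5*v + 6) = (v - 2)^2*(v + 1)*(v - 3)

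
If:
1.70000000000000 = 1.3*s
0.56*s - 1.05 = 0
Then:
No Solution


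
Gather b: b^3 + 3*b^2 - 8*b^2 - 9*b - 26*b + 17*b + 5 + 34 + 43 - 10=b^3 - 5*b^2 - 18*b + 72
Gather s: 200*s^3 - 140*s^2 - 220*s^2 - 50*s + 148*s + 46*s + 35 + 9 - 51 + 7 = 200*s^3 - 360*s^2 + 144*s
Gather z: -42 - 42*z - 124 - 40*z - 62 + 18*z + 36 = -64*z - 192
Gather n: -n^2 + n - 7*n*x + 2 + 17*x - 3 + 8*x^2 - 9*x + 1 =-n^2 + n*(1 - 7*x) + 8*x^2 + 8*x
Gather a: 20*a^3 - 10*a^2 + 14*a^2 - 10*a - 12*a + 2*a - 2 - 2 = 20*a^3 + 4*a^2 - 20*a - 4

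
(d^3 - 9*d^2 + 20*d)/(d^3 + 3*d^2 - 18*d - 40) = d*(d - 5)/(d^2 + 7*d + 10)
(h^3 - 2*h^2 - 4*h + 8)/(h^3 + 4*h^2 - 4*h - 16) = (h - 2)/(h + 4)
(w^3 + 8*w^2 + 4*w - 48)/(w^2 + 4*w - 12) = w + 4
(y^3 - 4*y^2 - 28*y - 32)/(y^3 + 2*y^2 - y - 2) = (y^2 - 6*y - 16)/(y^2 - 1)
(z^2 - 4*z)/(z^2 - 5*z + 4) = z/(z - 1)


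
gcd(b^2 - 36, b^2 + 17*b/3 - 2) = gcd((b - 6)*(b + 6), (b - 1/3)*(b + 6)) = b + 6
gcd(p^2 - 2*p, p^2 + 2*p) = p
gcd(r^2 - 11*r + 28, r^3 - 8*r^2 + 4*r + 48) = r - 4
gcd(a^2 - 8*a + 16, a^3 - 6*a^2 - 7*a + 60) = a - 4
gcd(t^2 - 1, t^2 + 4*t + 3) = t + 1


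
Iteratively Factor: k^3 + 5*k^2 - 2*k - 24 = (k + 3)*(k^2 + 2*k - 8) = (k - 2)*(k + 3)*(k + 4)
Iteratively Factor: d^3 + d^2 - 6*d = (d)*(d^2 + d - 6) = d*(d - 2)*(d + 3)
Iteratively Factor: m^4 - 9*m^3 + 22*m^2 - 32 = (m - 2)*(m^3 - 7*m^2 + 8*m + 16) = (m - 4)*(m - 2)*(m^2 - 3*m - 4) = (m - 4)*(m - 2)*(m + 1)*(m - 4)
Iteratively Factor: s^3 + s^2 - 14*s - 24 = (s - 4)*(s^2 + 5*s + 6) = (s - 4)*(s + 3)*(s + 2)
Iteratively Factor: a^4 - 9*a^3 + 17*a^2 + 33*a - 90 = (a - 3)*(a^3 - 6*a^2 - a + 30) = (a - 5)*(a - 3)*(a^2 - a - 6) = (a - 5)*(a - 3)^2*(a + 2)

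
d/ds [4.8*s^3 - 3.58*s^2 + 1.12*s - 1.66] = 14.4*s^2 - 7.16*s + 1.12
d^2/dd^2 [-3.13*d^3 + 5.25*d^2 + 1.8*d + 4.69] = 10.5 - 18.78*d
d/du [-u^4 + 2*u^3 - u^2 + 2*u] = -4*u^3 + 6*u^2 - 2*u + 2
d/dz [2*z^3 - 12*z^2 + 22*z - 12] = 6*z^2 - 24*z + 22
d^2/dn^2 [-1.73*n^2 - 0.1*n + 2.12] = -3.46000000000000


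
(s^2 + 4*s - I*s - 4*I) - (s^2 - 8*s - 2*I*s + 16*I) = 12*s + I*s - 20*I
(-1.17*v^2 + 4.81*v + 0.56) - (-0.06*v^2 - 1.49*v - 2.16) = -1.11*v^2 + 6.3*v + 2.72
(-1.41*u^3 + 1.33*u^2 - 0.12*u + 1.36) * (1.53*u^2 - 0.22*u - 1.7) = -2.1573*u^5 + 2.3451*u^4 + 1.9208*u^3 - 0.1538*u^2 - 0.0952*u - 2.312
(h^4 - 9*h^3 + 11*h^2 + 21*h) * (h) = h^5 - 9*h^4 + 11*h^3 + 21*h^2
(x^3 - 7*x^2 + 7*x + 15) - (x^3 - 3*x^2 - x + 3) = -4*x^2 + 8*x + 12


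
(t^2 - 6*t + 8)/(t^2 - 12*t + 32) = (t - 2)/(t - 8)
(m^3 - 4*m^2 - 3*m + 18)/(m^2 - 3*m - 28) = (-m^3 + 4*m^2 + 3*m - 18)/(-m^2 + 3*m + 28)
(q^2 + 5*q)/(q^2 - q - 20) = q*(q + 5)/(q^2 - q - 20)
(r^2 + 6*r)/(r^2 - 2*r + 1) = r*(r + 6)/(r^2 - 2*r + 1)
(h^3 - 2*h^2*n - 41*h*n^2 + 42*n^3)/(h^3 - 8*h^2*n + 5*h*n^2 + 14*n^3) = (h^2 + 5*h*n - 6*n^2)/(h^2 - h*n - 2*n^2)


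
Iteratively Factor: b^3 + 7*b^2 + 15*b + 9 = (b + 3)*(b^2 + 4*b + 3) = (b + 3)^2*(b + 1)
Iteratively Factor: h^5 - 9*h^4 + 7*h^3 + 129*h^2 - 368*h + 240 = (h - 3)*(h^4 - 6*h^3 - 11*h^2 + 96*h - 80) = (h - 3)*(h - 1)*(h^3 - 5*h^2 - 16*h + 80) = (h - 4)*(h - 3)*(h - 1)*(h^2 - h - 20) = (h - 4)*(h - 3)*(h - 1)*(h + 4)*(h - 5)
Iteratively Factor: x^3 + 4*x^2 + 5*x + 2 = (x + 1)*(x^2 + 3*x + 2) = (x + 1)*(x + 2)*(x + 1)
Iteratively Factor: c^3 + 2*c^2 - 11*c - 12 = (c + 4)*(c^2 - 2*c - 3) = (c - 3)*(c + 4)*(c + 1)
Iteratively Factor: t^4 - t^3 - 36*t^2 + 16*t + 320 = (t - 4)*(t^3 + 3*t^2 - 24*t - 80) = (t - 4)*(t + 4)*(t^2 - t - 20) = (t - 5)*(t - 4)*(t + 4)*(t + 4)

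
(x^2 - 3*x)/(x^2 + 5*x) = (x - 3)/(x + 5)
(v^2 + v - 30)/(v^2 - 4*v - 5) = (v + 6)/(v + 1)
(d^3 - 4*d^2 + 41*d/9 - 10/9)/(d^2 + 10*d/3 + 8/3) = (9*d^3 - 36*d^2 + 41*d - 10)/(3*(3*d^2 + 10*d + 8))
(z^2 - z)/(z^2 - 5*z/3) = 3*(z - 1)/(3*z - 5)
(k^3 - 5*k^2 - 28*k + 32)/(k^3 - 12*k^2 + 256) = (k - 1)/(k - 8)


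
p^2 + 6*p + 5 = (p + 1)*(p + 5)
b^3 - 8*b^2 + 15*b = b*(b - 5)*(b - 3)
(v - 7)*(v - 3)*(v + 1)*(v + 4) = v^4 - 5*v^3 - 25*v^2 + 65*v + 84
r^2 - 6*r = r*(r - 6)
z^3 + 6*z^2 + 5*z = z*(z + 1)*(z + 5)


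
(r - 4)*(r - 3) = r^2 - 7*r + 12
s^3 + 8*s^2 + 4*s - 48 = (s - 2)*(s + 4)*(s + 6)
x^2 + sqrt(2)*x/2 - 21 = (x - 3*sqrt(2))*(x + 7*sqrt(2)/2)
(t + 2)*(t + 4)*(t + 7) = t^3 + 13*t^2 + 50*t + 56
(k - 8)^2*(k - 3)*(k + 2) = k^4 - 17*k^3 + 74*k^2 + 32*k - 384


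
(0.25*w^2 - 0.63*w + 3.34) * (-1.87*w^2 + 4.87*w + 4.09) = -0.4675*w^4 + 2.3956*w^3 - 8.2914*w^2 + 13.6891*w + 13.6606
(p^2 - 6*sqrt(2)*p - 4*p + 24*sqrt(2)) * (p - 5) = p^3 - 9*p^2 - 6*sqrt(2)*p^2 + 20*p + 54*sqrt(2)*p - 120*sqrt(2)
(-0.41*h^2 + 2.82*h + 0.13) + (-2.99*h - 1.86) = -0.41*h^2 - 0.17*h - 1.73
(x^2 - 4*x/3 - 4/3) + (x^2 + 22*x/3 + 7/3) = 2*x^2 + 6*x + 1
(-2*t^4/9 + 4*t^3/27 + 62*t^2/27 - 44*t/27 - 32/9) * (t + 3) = -2*t^5/9 - 14*t^4/27 + 74*t^3/27 + 142*t^2/27 - 76*t/9 - 32/3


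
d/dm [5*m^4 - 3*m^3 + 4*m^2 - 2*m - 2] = 20*m^3 - 9*m^2 + 8*m - 2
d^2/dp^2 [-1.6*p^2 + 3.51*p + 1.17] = -3.20000000000000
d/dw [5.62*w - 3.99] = 5.62000000000000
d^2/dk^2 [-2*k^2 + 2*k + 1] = -4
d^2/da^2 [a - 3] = 0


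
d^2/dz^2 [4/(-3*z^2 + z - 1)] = 8*(9*z^2 - 3*z - (6*z - 1)^2 + 3)/(3*z^2 - z + 1)^3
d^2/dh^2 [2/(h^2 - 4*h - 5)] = 4*(h^2 - 4*h - 4*(h - 2)^2 - 5)/(-h^2 + 4*h + 5)^3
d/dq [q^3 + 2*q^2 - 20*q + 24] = 3*q^2 + 4*q - 20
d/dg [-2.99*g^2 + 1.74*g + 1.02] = 1.74 - 5.98*g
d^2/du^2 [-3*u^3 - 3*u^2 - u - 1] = -18*u - 6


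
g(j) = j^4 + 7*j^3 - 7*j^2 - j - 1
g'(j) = 4*j^3 + 21*j^2 - 14*j - 1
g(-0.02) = -0.98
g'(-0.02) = -0.71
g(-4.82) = -402.92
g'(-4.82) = 106.44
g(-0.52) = -3.28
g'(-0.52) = 11.40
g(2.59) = 116.07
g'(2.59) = 173.11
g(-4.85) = -406.09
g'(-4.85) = 104.54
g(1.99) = 40.14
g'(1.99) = 85.82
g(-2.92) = -159.34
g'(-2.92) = 119.35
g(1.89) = 32.12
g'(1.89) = 74.56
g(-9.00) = 899.00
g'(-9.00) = -1090.00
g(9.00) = 11087.00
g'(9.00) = 4490.00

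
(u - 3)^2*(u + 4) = u^3 - 2*u^2 - 15*u + 36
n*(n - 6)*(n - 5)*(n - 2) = n^4 - 13*n^3 + 52*n^2 - 60*n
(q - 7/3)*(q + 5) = q^2 + 8*q/3 - 35/3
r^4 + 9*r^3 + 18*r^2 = r^2*(r + 3)*(r + 6)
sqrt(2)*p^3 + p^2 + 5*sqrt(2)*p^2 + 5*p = p*(p + 5)*(sqrt(2)*p + 1)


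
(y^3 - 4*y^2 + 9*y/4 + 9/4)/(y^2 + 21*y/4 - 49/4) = (4*y^3 - 16*y^2 + 9*y + 9)/(4*y^2 + 21*y - 49)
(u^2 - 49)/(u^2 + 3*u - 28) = (u - 7)/(u - 4)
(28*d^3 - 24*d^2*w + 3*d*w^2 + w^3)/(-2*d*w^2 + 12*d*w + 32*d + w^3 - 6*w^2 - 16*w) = (-14*d^2 + 5*d*w + w^2)/(w^2 - 6*w - 16)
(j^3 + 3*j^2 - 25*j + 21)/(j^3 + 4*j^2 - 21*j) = (j - 1)/j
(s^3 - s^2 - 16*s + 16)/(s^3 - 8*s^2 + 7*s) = (s^2 - 16)/(s*(s - 7))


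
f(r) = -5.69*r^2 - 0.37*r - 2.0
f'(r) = -11.38*r - 0.37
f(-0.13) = -2.05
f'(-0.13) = 1.11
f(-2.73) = -43.40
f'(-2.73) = 30.70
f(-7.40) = -310.85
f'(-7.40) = 83.84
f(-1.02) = -7.54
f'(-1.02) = 11.24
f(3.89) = -89.54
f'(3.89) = -44.64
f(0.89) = -6.84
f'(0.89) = -10.50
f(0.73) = -5.30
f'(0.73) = -8.68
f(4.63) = -125.69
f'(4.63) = -53.06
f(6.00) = -209.06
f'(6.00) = -68.65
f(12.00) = -825.80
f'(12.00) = -136.93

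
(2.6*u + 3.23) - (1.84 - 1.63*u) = 4.23*u + 1.39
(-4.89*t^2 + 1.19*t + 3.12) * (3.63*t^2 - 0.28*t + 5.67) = -17.7507*t^4 + 5.6889*t^3 - 16.7339*t^2 + 5.8737*t + 17.6904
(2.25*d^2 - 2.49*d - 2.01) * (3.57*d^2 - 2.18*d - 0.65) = 8.0325*d^4 - 13.7943*d^3 - 3.21*d^2 + 6.0003*d + 1.3065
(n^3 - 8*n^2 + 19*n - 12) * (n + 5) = n^4 - 3*n^3 - 21*n^2 + 83*n - 60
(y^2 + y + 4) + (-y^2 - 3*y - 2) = 2 - 2*y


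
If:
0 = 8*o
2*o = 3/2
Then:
No Solution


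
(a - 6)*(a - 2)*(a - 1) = a^3 - 9*a^2 + 20*a - 12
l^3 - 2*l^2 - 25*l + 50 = (l - 5)*(l - 2)*(l + 5)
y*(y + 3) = y^2 + 3*y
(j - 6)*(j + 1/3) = j^2 - 17*j/3 - 2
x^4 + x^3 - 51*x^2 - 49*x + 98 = (x - 7)*(x - 1)*(x + 2)*(x + 7)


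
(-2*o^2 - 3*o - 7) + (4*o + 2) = -2*o^2 + o - 5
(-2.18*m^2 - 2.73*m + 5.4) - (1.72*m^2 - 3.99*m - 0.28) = -3.9*m^2 + 1.26*m + 5.68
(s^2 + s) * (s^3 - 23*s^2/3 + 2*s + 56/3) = s^5 - 20*s^4/3 - 17*s^3/3 + 62*s^2/3 + 56*s/3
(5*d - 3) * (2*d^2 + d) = 10*d^3 - d^2 - 3*d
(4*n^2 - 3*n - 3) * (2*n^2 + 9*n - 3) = 8*n^4 + 30*n^3 - 45*n^2 - 18*n + 9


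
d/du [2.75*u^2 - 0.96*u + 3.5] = 5.5*u - 0.96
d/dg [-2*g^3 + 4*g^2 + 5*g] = -6*g^2 + 8*g + 5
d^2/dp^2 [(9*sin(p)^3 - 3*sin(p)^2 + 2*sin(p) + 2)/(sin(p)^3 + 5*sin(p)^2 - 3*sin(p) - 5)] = 2*(24*sin(p)^8 - 178*sin(p)^7 - 45*sin(p)^6 + 178*sin(p)^5 - 468*sin(p)^4 - 803*sin(p)^3 + 428*sin(p)^2 + 755*sin(p) - 37)/(sin(p)^3 + 5*sin(p)^2 - 3*sin(p) - 5)^3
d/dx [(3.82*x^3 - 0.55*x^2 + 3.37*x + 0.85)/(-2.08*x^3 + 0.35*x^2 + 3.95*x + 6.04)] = (0.193*x^4 + 44.1972*x^3 + 71.1704*x^2 - 7.239*x + 16.9973)/(4.3264*x^6 - 1.456*x^5 - 16.3095*x^4 - 22.3614*x^3 + 19.8305*x^2 + 47.716*x + 36.4816)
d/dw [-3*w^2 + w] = 1 - 6*w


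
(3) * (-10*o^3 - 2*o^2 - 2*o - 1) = -30*o^3 - 6*o^2 - 6*o - 3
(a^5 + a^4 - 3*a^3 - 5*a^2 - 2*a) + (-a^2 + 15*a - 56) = a^5 + a^4 - 3*a^3 - 6*a^2 + 13*a - 56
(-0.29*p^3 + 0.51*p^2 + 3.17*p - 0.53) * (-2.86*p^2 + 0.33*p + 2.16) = 0.8294*p^5 - 1.5543*p^4 - 9.5243*p^3 + 3.6635*p^2 + 6.6723*p - 1.1448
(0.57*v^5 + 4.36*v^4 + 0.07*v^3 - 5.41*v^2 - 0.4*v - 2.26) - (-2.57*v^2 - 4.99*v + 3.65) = 0.57*v^5 + 4.36*v^4 + 0.07*v^3 - 2.84*v^2 + 4.59*v - 5.91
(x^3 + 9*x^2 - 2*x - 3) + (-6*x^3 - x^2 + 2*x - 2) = -5*x^3 + 8*x^2 - 5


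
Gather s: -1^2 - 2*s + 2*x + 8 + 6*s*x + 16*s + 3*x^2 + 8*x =s*(6*x + 14) + 3*x^2 + 10*x + 7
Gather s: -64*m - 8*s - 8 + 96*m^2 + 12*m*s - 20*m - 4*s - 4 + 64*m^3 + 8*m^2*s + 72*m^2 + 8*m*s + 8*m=64*m^3 + 168*m^2 - 76*m + s*(8*m^2 + 20*m - 12) - 12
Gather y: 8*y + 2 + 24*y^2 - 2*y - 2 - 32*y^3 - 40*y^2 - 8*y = -32*y^3 - 16*y^2 - 2*y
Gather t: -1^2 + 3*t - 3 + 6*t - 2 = 9*t - 6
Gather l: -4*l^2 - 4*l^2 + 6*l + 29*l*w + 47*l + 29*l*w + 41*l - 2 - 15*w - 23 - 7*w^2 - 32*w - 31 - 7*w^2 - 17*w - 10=-8*l^2 + l*(58*w + 94) - 14*w^2 - 64*w - 66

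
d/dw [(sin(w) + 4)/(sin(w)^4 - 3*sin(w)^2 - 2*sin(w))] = (12*sin(w) + 4*sin(3*w) - 3*cos(4*w)/8 + 67/8)*cos(w)/((sin(w) - 2)^2*(sin(w) + 1)^4*sin(w)^2)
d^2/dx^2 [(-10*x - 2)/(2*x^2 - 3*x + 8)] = 4*(-(4*x - 3)^2*(5*x + 1) + (30*x - 13)*(2*x^2 - 3*x + 8))/(2*x^2 - 3*x + 8)^3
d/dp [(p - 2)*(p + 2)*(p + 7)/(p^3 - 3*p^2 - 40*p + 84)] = 2*(-5*p^2 - 56*p - 182)/(p^4 - 2*p^3 - 83*p^2 + 84*p + 1764)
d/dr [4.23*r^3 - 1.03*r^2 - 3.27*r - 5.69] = 12.69*r^2 - 2.06*r - 3.27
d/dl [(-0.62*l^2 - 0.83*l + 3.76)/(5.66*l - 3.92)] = (-3.5092*l^2 + 4.8608*l - 18.028)/(32.0356*l^2 - 44.3744*l + 15.3664)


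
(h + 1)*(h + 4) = h^2 + 5*h + 4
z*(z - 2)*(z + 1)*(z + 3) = z^4 + 2*z^3 - 5*z^2 - 6*z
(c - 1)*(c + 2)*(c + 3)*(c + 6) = c^4 + 10*c^3 + 25*c^2 - 36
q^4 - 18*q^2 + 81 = (q - 3)^2*(q + 3)^2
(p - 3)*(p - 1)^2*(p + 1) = p^4 - 4*p^3 + 2*p^2 + 4*p - 3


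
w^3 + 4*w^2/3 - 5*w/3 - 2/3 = (w - 1)*(w + 1/3)*(w + 2)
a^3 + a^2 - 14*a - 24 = (a - 4)*(a + 2)*(a + 3)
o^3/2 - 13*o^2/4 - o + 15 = (o/2 + 1)*(o - 6)*(o - 5/2)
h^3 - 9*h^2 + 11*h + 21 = (h - 7)*(h - 3)*(h + 1)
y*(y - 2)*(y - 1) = y^3 - 3*y^2 + 2*y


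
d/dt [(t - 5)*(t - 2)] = 2*t - 7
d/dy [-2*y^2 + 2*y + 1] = 2 - 4*y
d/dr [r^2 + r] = 2*r + 1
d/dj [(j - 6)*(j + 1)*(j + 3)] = 3*j^2 - 4*j - 21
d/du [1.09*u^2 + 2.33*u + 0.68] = 2.18*u + 2.33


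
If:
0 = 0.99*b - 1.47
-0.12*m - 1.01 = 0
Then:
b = 1.48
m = -8.42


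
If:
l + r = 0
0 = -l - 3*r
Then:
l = 0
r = 0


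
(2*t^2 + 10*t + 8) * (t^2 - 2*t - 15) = 2*t^4 + 6*t^3 - 42*t^2 - 166*t - 120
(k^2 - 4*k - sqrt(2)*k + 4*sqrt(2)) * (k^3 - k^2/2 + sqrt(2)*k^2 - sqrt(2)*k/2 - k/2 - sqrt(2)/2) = k^5 - 9*k^4/2 - k^3/2 + 11*k^2 - 3*k - 4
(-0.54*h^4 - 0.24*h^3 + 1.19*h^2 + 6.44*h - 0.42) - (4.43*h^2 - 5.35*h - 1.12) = -0.54*h^4 - 0.24*h^3 - 3.24*h^2 + 11.79*h + 0.7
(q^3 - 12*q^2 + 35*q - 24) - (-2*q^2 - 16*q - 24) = q^3 - 10*q^2 + 51*q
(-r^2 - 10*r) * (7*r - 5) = -7*r^3 - 65*r^2 + 50*r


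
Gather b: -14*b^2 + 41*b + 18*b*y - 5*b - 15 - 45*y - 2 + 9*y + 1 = -14*b^2 + b*(18*y + 36) - 36*y - 16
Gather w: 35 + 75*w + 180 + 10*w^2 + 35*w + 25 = 10*w^2 + 110*w + 240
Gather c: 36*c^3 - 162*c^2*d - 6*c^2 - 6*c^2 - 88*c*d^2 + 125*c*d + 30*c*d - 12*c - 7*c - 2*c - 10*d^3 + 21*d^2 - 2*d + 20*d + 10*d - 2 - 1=36*c^3 + c^2*(-162*d - 12) + c*(-88*d^2 + 155*d - 21) - 10*d^3 + 21*d^2 + 28*d - 3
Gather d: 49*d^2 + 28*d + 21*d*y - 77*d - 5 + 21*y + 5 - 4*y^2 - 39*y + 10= 49*d^2 + d*(21*y - 49) - 4*y^2 - 18*y + 10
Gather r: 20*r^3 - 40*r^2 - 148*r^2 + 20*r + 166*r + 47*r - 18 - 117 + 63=20*r^3 - 188*r^2 + 233*r - 72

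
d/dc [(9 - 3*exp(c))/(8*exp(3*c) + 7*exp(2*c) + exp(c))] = 3*(16*exp(3*c) - 65*exp(2*c) - 42*exp(c) - 3)*exp(-c)/(64*exp(4*c) + 112*exp(3*c) + 65*exp(2*c) + 14*exp(c) + 1)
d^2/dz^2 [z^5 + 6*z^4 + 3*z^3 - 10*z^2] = 20*z^3 + 72*z^2 + 18*z - 20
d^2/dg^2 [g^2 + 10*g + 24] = 2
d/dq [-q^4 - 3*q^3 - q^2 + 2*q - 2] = -4*q^3 - 9*q^2 - 2*q + 2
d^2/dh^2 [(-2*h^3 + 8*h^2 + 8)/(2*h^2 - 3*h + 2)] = 4*(19*h^3 + 18*h^2 - 84*h + 36)/(8*h^6 - 36*h^5 + 78*h^4 - 99*h^3 + 78*h^2 - 36*h + 8)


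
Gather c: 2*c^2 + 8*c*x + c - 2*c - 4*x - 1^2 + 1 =2*c^2 + c*(8*x - 1) - 4*x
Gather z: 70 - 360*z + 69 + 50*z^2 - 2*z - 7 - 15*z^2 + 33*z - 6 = 35*z^2 - 329*z + 126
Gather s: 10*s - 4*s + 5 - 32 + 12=6*s - 15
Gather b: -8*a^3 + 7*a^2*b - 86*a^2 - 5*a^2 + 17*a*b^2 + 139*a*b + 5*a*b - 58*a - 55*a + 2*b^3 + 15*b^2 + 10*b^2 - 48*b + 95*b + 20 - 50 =-8*a^3 - 91*a^2 - 113*a + 2*b^3 + b^2*(17*a + 25) + b*(7*a^2 + 144*a + 47) - 30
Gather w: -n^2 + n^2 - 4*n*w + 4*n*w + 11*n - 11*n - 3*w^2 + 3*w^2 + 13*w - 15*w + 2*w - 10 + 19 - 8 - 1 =0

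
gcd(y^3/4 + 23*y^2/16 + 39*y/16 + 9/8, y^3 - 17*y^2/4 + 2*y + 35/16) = 1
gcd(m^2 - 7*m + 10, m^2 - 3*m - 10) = m - 5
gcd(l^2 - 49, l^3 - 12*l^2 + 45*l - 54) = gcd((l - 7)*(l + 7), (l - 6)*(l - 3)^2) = 1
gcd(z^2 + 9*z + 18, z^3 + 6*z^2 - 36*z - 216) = z + 6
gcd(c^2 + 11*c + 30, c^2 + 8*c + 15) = c + 5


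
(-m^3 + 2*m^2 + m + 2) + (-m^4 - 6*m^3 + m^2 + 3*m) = -m^4 - 7*m^3 + 3*m^2 + 4*m + 2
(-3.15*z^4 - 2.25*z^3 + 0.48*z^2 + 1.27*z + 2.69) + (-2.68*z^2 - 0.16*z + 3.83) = -3.15*z^4 - 2.25*z^3 - 2.2*z^2 + 1.11*z + 6.52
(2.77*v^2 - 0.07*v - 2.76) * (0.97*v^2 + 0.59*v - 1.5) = 2.6869*v^4 + 1.5664*v^3 - 6.8735*v^2 - 1.5234*v + 4.14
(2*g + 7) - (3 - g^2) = g^2 + 2*g + 4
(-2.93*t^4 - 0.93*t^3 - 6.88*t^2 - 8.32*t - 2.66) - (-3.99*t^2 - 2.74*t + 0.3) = -2.93*t^4 - 0.93*t^3 - 2.89*t^2 - 5.58*t - 2.96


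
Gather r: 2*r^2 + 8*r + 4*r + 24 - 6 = 2*r^2 + 12*r + 18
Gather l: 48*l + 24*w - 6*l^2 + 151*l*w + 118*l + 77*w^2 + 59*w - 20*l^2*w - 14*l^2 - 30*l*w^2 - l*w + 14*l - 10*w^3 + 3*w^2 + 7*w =l^2*(-20*w - 20) + l*(-30*w^2 + 150*w + 180) - 10*w^3 + 80*w^2 + 90*w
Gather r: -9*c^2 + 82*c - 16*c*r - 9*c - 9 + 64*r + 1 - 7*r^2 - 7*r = -9*c^2 + 73*c - 7*r^2 + r*(57 - 16*c) - 8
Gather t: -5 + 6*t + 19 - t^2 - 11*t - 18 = -t^2 - 5*t - 4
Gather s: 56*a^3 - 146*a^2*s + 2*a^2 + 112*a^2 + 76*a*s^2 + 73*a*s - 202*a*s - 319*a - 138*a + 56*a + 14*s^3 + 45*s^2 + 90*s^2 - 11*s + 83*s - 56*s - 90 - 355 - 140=56*a^3 + 114*a^2 - 401*a + 14*s^3 + s^2*(76*a + 135) + s*(-146*a^2 - 129*a + 16) - 585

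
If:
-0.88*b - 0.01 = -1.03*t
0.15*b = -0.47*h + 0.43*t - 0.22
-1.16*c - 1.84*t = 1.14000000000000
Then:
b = 1.17045454545455*t - 0.0113636363636364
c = -1.58620689655172*t - 0.982758620689655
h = 0.541344294003869*t - 0.464458413926499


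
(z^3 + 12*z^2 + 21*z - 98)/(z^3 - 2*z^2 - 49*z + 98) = (z + 7)/(z - 7)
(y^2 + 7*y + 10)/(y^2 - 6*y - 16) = (y + 5)/(y - 8)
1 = 1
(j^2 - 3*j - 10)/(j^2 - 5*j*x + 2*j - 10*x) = (5 - j)/(-j + 5*x)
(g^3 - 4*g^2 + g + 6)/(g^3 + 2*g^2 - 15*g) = (g^2 - g - 2)/(g*(g + 5))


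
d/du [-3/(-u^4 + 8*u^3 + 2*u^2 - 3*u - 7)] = 3*(-4*u^3 + 24*u^2 + 4*u - 3)/(u^4 - 8*u^3 - 2*u^2 + 3*u + 7)^2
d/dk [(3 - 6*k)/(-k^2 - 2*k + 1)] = 6*k*(1 - k)/(k^4 + 4*k^3 + 2*k^2 - 4*k + 1)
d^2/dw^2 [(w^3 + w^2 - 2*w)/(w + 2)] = 2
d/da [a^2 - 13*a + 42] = 2*a - 13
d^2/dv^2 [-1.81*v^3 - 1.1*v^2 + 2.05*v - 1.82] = -10.86*v - 2.2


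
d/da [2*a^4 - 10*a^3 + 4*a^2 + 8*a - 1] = 8*a^3 - 30*a^2 + 8*a + 8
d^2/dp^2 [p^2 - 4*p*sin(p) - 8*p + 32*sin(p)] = 4*p*sin(p) - 32*sin(p) - 8*cos(p) + 2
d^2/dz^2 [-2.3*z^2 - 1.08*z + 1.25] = -4.60000000000000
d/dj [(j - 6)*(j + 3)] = 2*j - 3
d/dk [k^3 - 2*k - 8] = 3*k^2 - 2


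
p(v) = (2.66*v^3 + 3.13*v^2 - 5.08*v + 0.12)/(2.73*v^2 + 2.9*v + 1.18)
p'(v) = (-5.46*v - 2.9)*(2.66*v^3 + 3.13*v^2 - 5.08*v + 0.12)/(2.73*v^2 + 2.9*v + 1.18)^2 + (7.98*v^2 + 6.26*v - 5.08)/(2.73*v^2 + 2.9*v + 1.18) = (7.2618*v^4 + 15.428*v^3 + 32.3618*v^2 + 6.7316*v - 6.3424)/(7.4529*v^4 + 15.834*v^3 + 14.8528*v^2 + 6.844*v + 1.3924)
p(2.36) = 1.74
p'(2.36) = 1.15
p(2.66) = 2.08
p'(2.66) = 1.12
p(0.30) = -0.46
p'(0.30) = -0.18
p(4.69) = 4.27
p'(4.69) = 1.04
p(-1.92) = 0.46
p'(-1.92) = 2.78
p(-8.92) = -8.28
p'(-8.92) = 1.01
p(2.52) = 1.93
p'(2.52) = 1.13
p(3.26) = 2.75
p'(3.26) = 1.09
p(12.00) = 11.62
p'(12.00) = 0.99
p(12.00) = 11.62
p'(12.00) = 0.99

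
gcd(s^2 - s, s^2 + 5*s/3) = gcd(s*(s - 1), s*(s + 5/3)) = s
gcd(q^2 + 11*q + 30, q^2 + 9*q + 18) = q + 6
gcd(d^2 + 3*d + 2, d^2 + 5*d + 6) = d + 2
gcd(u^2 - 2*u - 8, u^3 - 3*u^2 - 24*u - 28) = u + 2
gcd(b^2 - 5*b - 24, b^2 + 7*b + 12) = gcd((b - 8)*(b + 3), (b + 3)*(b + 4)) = b + 3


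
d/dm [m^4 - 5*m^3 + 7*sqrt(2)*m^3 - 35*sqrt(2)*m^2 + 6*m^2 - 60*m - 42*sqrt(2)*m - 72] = 4*m^3 - 15*m^2 + 21*sqrt(2)*m^2 - 70*sqrt(2)*m + 12*m - 60 - 42*sqrt(2)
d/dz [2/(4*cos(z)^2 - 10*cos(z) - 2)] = (4*cos(z) - 5)*sin(z)/(5*cos(z) - cos(2*z))^2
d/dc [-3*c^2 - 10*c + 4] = -6*c - 10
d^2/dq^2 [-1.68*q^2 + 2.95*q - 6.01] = -3.36000000000000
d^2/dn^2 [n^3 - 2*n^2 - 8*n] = 6*n - 4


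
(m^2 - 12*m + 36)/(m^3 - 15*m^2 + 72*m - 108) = 1/(m - 3)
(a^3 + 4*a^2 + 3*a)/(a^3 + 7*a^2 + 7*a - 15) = a*(a + 1)/(a^2 + 4*a - 5)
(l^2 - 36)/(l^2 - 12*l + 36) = (l + 6)/(l - 6)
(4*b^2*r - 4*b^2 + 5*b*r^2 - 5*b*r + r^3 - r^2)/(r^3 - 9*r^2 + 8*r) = (4*b^2 + 5*b*r + r^2)/(r*(r - 8))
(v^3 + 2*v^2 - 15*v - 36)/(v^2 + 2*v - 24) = (v^2 + 6*v + 9)/(v + 6)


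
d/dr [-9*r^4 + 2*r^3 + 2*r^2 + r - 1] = -36*r^3 + 6*r^2 + 4*r + 1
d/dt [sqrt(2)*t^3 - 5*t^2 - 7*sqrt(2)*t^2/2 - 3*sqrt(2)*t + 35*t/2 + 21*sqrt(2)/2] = 3*sqrt(2)*t^2 - 10*t - 7*sqrt(2)*t - 3*sqrt(2) + 35/2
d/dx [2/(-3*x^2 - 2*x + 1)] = 4*(3*x + 1)/(3*x^2 + 2*x - 1)^2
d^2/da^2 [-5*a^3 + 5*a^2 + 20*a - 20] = 10 - 30*a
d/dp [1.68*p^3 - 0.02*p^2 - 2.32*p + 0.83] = 5.04*p^2 - 0.04*p - 2.32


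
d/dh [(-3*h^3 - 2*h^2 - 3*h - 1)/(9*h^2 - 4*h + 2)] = (-27*h^4 + 24*h^3 + 17*h^2 + 10*h - 10)/(81*h^4 - 72*h^3 + 52*h^2 - 16*h + 4)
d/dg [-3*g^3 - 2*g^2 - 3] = g*(-9*g - 4)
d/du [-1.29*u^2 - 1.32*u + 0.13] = -2.58*u - 1.32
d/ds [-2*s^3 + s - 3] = 1 - 6*s^2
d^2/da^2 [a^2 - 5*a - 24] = 2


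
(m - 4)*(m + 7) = m^2 + 3*m - 28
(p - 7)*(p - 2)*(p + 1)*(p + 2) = p^4 - 6*p^3 - 11*p^2 + 24*p + 28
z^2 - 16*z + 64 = (z - 8)^2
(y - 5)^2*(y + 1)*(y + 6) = y^4 - 3*y^3 - 39*y^2 + 115*y + 150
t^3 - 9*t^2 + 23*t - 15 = (t - 5)*(t - 3)*(t - 1)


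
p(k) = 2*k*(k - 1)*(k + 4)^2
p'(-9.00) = -2750.00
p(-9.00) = 4500.00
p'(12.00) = 20224.00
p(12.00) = 67584.00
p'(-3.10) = 34.09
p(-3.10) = 20.59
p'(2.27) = 350.64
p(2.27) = 226.67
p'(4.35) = 1560.45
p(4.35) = 2032.06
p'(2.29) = 357.60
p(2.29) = 233.75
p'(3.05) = 683.29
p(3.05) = 621.53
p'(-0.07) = -34.04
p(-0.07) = 2.31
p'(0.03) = -31.00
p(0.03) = -0.95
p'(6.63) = 4357.82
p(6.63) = 8435.65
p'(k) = 2*k*(k - 1)*(2*k + 8) + 2*k*(k + 4)^2 + 2*(k - 1)*(k + 4)^2 = 8*k^3 + 42*k^2 + 32*k - 32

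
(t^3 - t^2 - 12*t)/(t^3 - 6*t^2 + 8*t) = (t + 3)/(t - 2)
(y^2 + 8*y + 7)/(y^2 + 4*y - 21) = (y + 1)/(y - 3)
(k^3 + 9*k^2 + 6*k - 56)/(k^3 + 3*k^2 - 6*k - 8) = (k + 7)/(k + 1)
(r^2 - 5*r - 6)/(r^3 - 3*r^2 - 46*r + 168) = (r + 1)/(r^2 + 3*r - 28)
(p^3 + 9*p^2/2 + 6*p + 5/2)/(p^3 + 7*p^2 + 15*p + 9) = (2*p^2 + 7*p + 5)/(2*(p^2 + 6*p + 9))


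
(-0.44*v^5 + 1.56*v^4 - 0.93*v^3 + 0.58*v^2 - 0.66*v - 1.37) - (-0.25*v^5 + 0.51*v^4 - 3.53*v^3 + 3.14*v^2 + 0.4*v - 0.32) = -0.19*v^5 + 1.05*v^4 + 2.6*v^3 - 2.56*v^2 - 1.06*v - 1.05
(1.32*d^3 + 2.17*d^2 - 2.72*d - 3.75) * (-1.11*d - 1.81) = -1.4652*d^4 - 4.7979*d^3 - 0.9085*d^2 + 9.0857*d + 6.7875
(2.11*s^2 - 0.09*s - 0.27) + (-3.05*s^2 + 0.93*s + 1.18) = -0.94*s^2 + 0.84*s + 0.91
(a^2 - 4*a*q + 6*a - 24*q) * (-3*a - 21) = -3*a^3 + 12*a^2*q - 39*a^2 + 156*a*q - 126*a + 504*q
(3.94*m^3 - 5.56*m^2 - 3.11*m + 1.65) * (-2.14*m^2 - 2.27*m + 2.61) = -8.4316*m^5 + 2.9546*m^4 + 29.56*m^3 - 10.9829*m^2 - 11.8626*m + 4.3065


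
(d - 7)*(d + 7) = d^2 - 49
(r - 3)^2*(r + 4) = r^3 - 2*r^2 - 15*r + 36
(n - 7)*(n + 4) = n^2 - 3*n - 28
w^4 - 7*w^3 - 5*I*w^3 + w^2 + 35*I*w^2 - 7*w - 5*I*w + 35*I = (w - 7)*(w - 5*I)*(w - I)*(w + I)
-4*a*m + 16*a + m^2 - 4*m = (-4*a + m)*(m - 4)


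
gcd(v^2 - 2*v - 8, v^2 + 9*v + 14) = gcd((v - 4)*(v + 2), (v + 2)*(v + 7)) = v + 2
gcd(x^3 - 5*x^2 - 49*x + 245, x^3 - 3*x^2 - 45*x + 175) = x^2 + 2*x - 35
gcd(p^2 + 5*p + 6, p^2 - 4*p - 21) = p + 3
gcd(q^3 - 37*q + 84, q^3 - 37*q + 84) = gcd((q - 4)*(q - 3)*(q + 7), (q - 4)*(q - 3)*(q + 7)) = q^3 - 37*q + 84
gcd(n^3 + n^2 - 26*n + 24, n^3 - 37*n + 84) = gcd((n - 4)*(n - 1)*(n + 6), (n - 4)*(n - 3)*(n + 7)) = n - 4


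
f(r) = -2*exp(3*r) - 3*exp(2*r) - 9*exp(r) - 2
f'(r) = -6*exp(3*r) - 6*exp(2*r) - 9*exp(r)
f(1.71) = -481.50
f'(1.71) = -1247.28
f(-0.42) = -9.78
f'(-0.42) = -10.21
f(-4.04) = -2.16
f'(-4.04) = -0.16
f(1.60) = -363.20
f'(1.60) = -920.83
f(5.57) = -36357521.12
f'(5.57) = -108861218.58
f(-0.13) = -13.57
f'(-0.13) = -16.59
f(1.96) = -932.71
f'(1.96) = -2513.15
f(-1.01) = -5.77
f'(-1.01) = -4.36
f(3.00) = -17599.22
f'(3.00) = -51219.85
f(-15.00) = -2.00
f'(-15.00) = 0.00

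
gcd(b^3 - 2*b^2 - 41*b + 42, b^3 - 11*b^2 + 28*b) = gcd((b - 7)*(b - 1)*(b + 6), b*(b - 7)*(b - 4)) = b - 7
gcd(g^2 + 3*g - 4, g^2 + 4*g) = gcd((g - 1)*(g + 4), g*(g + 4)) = g + 4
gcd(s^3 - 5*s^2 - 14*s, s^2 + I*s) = s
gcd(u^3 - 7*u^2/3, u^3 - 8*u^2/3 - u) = u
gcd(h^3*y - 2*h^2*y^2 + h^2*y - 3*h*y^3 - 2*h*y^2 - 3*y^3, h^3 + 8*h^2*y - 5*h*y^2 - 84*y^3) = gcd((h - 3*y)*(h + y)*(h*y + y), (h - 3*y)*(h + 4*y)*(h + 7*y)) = -h + 3*y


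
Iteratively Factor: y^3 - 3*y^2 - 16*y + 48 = (y - 3)*(y^2 - 16) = (y - 4)*(y - 3)*(y + 4)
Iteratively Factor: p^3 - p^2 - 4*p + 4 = (p - 2)*(p^2 + p - 2) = (p - 2)*(p - 1)*(p + 2)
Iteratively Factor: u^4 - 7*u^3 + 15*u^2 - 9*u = (u - 1)*(u^3 - 6*u^2 + 9*u) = (u - 3)*(u - 1)*(u^2 - 3*u) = (u - 3)^2*(u - 1)*(u)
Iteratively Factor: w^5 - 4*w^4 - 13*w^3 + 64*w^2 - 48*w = (w - 4)*(w^4 - 13*w^2 + 12*w) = (w - 4)*(w + 4)*(w^3 - 4*w^2 + 3*w) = (w - 4)*(w - 1)*(w + 4)*(w^2 - 3*w) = w*(w - 4)*(w - 1)*(w + 4)*(w - 3)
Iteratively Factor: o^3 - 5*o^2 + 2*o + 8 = (o - 2)*(o^2 - 3*o - 4) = (o - 4)*(o - 2)*(o + 1)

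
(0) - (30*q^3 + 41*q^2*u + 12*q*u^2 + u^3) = -30*q^3 - 41*q^2*u - 12*q*u^2 - u^3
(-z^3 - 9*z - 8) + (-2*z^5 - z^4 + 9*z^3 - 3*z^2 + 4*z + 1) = -2*z^5 - z^4 + 8*z^3 - 3*z^2 - 5*z - 7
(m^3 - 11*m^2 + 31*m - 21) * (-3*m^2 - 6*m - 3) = -3*m^5 + 27*m^4 - 30*m^3 - 90*m^2 + 33*m + 63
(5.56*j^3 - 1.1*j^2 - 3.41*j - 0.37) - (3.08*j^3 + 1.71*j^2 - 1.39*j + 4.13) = 2.48*j^3 - 2.81*j^2 - 2.02*j - 4.5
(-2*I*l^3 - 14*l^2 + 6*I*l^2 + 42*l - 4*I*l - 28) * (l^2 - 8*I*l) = -2*I*l^5 - 30*l^4 + 6*I*l^4 + 90*l^3 + 108*I*l^3 - 60*l^2 - 336*I*l^2 + 224*I*l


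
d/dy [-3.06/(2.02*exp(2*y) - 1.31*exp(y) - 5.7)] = (12.3624*exp(y) - 4.0086)*exp(y)/(-2.02*exp(2*y) + 1.31*exp(y) + 5.7)^2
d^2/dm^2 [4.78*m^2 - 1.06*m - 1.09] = 9.56000000000000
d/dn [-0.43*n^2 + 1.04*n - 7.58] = 1.04 - 0.86*n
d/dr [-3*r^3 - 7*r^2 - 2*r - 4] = -9*r^2 - 14*r - 2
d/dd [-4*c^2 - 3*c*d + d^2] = -3*c + 2*d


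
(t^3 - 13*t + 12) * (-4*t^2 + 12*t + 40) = -4*t^5 + 12*t^4 + 92*t^3 - 204*t^2 - 376*t + 480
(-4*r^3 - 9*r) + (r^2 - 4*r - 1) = -4*r^3 + r^2 - 13*r - 1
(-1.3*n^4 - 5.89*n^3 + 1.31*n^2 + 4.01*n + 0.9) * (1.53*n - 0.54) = -1.989*n^5 - 8.3097*n^4 + 5.1849*n^3 + 5.4279*n^2 - 0.7884*n - 0.486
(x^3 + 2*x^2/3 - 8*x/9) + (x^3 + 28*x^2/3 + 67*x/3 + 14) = 2*x^3 + 10*x^2 + 193*x/9 + 14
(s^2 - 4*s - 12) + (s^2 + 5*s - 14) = 2*s^2 + s - 26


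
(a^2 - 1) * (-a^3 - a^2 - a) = -a^5 - a^4 + a^2 + a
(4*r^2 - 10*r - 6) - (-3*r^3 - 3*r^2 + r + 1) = 3*r^3 + 7*r^2 - 11*r - 7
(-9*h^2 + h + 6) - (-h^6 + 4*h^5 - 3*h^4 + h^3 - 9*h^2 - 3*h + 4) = h^6 - 4*h^5 + 3*h^4 - h^3 + 4*h + 2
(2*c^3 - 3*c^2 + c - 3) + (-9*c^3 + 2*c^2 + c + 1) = -7*c^3 - c^2 + 2*c - 2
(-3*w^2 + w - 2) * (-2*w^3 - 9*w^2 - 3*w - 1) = 6*w^5 + 25*w^4 + 4*w^3 + 18*w^2 + 5*w + 2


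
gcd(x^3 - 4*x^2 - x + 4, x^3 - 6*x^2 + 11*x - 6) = x - 1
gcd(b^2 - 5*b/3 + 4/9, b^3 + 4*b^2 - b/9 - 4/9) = b - 1/3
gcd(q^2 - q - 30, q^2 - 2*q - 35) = q + 5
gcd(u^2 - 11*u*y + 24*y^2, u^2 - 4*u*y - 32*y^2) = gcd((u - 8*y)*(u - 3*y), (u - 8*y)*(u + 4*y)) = -u + 8*y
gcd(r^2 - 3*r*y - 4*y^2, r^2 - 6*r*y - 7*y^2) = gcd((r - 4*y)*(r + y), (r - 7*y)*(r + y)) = r + y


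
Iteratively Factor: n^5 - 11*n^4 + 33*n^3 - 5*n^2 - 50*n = (n)*(n^4 - 11*n^3 + 33*n^2 - 5*n - 50) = n*(n - 2)*(n^3 - 9*n^2 + 15*n + 25) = n*(n - 5)*(n - 2)*(n^2 - 4*n - 5) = n*(n - 5)*(n - 2)*(n + 1)*(n - 5)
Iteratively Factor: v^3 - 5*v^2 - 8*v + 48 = (v - 4)*(v^2 - v - 12) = (v - 4)*(v + 3)*(v - 4)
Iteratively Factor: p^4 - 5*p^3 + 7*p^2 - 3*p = (p - 1)*(p^3 - 4*p^2 + 3*p) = (p - 3)*(p - 1)*(p^2 - p) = p*(p - 3)*(p - 1)*(p - 1)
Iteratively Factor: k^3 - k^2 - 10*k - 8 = (k - 4)*(k^2 + 3*k + 2) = (k - 4)*(k + 1)*(k + 2)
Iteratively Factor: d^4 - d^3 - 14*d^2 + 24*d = (d)*(d^3 - d^2 - 14*d + 24) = d*(d - 3)*(d^2 + 2*d - 8) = d*(d - 3)*(d + 4)*(d - 2)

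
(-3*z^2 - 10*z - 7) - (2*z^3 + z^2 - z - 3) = -2*z^3 - 4*z^2 - 9*z - 4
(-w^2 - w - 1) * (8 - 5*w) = 5*w^3 - 3*w^2 - 3*w - 8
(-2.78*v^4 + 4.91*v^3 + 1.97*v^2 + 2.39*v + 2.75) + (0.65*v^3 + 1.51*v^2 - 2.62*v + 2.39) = -2.78*v^4 + 5.56*v^3 + 3.48*v^2 - 0.23*v + 5.14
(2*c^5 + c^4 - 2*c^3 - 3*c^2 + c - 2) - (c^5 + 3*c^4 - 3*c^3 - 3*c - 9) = c^5 - 2*c^4 + c^3 - 3*c^2 + 4*c + 7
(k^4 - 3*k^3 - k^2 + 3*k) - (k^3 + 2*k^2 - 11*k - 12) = k^4 - 4*k^3 - 3*k^2 + 14*k + 12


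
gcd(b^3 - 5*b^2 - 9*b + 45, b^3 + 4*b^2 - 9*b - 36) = b^2 - 9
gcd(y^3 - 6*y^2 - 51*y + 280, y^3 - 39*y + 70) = y^2 + 2*y - 35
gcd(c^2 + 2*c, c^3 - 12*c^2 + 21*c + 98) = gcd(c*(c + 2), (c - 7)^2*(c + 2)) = c + 2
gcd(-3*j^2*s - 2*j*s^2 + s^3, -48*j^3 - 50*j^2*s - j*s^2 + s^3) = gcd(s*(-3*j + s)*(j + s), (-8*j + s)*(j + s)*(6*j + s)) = j + s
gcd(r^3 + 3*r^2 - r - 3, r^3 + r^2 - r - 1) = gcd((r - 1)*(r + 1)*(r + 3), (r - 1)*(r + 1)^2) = r^2 - 1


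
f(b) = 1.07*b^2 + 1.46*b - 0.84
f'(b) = 2.14*b + 1.46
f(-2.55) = 2.39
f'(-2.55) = -4.00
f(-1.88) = 0.20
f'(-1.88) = -2.56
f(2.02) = 6.48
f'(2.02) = 5.78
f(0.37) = -0.15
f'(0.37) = 2.25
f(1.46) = 3.57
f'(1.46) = 4.58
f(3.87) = 20.84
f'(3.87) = 9.74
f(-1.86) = 0.15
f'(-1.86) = -2.52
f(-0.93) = -1.27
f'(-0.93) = -0.53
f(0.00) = -0.84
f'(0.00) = 1.46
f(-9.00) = 72.69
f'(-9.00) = -17.80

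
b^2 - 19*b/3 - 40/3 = (b - 8)*(b + 5/3)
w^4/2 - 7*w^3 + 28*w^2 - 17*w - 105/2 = (w/2 + 1/2)*(w - 7)*(w - 5)*(w - 3)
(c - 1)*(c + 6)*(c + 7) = c^3 + 12*c^2 + 29*c - 42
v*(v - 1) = v^2 - v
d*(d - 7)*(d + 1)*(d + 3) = d^4 - 3*d^3 - 25*d^2 - 21*d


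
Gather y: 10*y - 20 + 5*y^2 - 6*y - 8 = 5*y^2 + 4*y - 28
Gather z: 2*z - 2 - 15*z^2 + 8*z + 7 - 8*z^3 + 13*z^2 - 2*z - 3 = -8*z^3 - 2*z^2 + 8*z + 2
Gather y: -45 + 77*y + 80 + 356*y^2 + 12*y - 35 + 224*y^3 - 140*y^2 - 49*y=224*y^3 + 216*y^2 + 40*y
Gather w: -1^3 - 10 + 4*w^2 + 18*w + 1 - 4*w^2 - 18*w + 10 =0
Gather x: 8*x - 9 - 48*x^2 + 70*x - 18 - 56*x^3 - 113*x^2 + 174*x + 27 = -56*x^3 - 161*x^2 + 252*x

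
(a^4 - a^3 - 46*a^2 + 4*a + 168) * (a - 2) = a^5 - 3*a^4 - 44*a^3 + 96*a^2 + 160*a - 336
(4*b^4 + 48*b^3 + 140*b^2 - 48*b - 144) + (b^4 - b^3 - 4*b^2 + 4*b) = 5*b^4 + 47*b^3 + 136*b^2 - 44*b - 144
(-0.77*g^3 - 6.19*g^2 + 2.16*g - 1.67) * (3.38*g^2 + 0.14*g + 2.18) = -2.6026*g^5 - 21.03*g^4 + 4.7556*g^3 - 18.8364*g^2 + 4.475*g - 3.6406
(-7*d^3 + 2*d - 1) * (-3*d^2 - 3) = 21*d^5 + 15*d^3 + 3*d^2 - 6*d + 3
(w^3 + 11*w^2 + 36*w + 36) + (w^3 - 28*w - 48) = 2*w^3 + 11*w^2 + 8*w - 12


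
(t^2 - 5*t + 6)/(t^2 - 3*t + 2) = (t - 3)/(t - 1)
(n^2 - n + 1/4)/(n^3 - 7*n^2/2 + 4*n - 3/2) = (4*n^2 - 4*n + 1)/(2*(2*n^3 - 7*n^2 + 8*n - 3))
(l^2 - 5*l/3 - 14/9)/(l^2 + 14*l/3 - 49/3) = (l + 2/3)/(l + 7)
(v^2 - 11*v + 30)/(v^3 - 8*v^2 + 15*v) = (v - 6)/(v*(v - 3))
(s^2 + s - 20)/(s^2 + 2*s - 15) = (s - 4)/(s - 3)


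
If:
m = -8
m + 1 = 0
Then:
No Solution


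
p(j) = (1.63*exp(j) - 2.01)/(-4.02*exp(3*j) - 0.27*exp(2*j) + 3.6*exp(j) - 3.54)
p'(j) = (1.63*exp(j) - 2.01)*(12.06*exp(3*j) + 0.54*exp(2*j) - 3.6*exp(j))/(-4.02*exp(3*j) - 0.27*exp(2*j) + 3.6*exp(j) - 3.54)^2 + 1.63*exp(j)/(-4.02*exp(3*j) - 0.27*exp(2*j) + 3.6*exp(j) - 3.54) = (13.1052*exp(3*j) - 23.8005*exp(2*j) - 1.0854*exp(j) + 1.4658)*exp(j)/(16.1604*exp(6*j) + 2.1708*exp(5*j) - 28.8711*exp(4*j) + 26.5176*exp(3*j) + 14.8716*exp(2*j) - 25.488*exp(j) + 12.5316)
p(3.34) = -0.00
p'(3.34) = 0.00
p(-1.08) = 0.58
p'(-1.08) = -0.06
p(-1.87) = 0.59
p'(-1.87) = 0.01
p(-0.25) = 0.26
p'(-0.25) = -0.76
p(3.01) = -0.00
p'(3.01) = 0.00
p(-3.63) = 0.57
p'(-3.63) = 0.00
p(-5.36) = 0.57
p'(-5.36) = 0.00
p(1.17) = -0.03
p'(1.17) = 0.04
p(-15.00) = 0.57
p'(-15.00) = 0.00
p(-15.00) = 0.57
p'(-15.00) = 0.00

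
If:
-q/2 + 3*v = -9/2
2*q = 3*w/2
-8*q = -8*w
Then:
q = 0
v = -3/2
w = 0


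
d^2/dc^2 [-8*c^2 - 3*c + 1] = -16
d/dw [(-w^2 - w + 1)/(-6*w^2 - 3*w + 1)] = (-3*w^2 + 10*w + 2)/(36*w^4 + 36*w^3 - 3*w^2 - 6*w + 1)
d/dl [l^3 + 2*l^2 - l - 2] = 3*l^2 + 4*l - 1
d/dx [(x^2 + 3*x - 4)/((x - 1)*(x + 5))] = 1/(x^2 + 10*x + 25)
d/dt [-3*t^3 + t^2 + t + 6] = -9*t^2 + 2*t + 1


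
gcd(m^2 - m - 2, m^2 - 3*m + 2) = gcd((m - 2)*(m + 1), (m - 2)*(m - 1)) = m - 2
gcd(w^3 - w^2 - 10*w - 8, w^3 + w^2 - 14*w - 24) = w^2 - 2*w - 8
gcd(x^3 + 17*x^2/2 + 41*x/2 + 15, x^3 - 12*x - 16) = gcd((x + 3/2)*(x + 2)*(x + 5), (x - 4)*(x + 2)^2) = x + 2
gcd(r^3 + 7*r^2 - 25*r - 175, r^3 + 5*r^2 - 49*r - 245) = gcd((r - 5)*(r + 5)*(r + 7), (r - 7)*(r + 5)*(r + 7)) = r^2 + 12*r + 35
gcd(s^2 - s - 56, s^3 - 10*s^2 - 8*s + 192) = s - 8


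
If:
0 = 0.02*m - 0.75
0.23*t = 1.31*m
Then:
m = 37.50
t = 213.59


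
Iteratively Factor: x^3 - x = (x - 1)*(x^2 + x) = (x - 1)*(x + 1)*(x)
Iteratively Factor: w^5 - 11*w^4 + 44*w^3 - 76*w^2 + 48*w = (w - 4)*(w^4 - 7*w^3 + 16*w^2 - 12*w) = (w - 4)*(w - 2)*(w^3 - 5*w^2 + 6*w) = (w - 4)*(w - 3)*(w - 2)*(w^2 - 2*w) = w*(w - 4)*(w - 3)*(w - 2)*(w - 2)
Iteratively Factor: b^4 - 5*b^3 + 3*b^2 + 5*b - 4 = (b - 1)*(b^3 - 4*b^2 - b + 4) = (b - 1)^2*(b^2 - 3*b - 4) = (b - 1)^2*(b + 1)*(b - 4)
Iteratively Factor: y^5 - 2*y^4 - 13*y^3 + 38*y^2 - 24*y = (y - 3)*(y^4 + y^3 - 10*y^2 + 8*y) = y*(y - 3)*(y^3 + y^2 - 10*y + 8) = y*(y - 3)*(y - 2)*(y^2 + 3*y - 4) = y*(y - 3)*(y - 2)*(y - 1)*(y + 4)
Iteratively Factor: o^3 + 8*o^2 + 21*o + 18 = (o + 3)*(o^2 + 5*o + 6) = (o + 3)^2*(o + 2)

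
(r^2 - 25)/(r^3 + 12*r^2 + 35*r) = (r - 5)/(r*(r + 7))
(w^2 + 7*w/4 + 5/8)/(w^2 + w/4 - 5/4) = (w + 1/2)/(w - 1)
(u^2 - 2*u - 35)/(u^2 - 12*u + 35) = (u + 5)/(u - 5)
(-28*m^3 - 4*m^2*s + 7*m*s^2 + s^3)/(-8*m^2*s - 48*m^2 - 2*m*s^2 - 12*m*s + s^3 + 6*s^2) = (-14*m^2 + 5*m*s + s^2)/(-4*m*s - 24*m + s^2 + 6*s)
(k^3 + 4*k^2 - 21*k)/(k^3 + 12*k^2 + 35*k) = (k - 3)/(k + 5)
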